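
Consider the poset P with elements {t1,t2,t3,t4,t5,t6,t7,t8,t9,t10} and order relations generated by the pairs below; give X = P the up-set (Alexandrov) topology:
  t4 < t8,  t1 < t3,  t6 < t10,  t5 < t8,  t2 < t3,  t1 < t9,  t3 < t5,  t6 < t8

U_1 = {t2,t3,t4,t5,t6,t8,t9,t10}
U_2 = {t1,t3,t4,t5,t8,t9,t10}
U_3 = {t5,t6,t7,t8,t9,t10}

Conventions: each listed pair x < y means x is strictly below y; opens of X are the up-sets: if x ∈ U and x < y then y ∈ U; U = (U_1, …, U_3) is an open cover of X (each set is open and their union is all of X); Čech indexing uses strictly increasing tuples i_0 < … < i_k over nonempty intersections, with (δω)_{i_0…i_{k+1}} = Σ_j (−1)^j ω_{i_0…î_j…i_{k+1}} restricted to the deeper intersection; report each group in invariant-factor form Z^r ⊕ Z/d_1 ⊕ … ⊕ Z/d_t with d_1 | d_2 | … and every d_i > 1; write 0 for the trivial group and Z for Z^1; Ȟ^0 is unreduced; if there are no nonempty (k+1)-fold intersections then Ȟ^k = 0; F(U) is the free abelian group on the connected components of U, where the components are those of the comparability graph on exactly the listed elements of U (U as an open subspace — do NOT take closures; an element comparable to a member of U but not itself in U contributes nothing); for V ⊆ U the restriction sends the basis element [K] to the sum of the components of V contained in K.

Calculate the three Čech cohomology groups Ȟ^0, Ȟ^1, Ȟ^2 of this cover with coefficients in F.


nonempty overlaps:
  U12={t3,t4,t5,t8,t9,t10} U13={t5,t6,t8,t9,t10} U23={t5,t8,t9,t10}
  U123={t5,t8,t9,t10}
components per intersection:
  U1: {t2,t3,t4,t5,t6,t8,t10} {t9}
  U2: {t1,t3,t4,t5,t8,t9} {t10}
  U3: {t5,t6,t8,t10} {t7} {t9}
  U12: {t3,t4,t5,t8} {t9} {t10}
  U13: {t5,t6,t8,t10} {t9}
  U23: {t5,t8} {t9} {t10}
  U123: {t5,t8} {t9} {t10}
C dims 7,8,3; δ0: rk 5, SNF 1^5; δ1: rk 3, SNF 1^3
degree 0: 7−5−0 = 2 → Ȟ^0 ≅ Z^2
degree 1: 8−3−5 = 0 → Ȟ^1 ≅ 0
degree 2: 3−0−3 = 0 → Ȟ^2 ≅ 0

Ȟ^0 ≅ Z^2,  Ȟ^1 ≅ 0,  Ȟ^2 ≅ 0


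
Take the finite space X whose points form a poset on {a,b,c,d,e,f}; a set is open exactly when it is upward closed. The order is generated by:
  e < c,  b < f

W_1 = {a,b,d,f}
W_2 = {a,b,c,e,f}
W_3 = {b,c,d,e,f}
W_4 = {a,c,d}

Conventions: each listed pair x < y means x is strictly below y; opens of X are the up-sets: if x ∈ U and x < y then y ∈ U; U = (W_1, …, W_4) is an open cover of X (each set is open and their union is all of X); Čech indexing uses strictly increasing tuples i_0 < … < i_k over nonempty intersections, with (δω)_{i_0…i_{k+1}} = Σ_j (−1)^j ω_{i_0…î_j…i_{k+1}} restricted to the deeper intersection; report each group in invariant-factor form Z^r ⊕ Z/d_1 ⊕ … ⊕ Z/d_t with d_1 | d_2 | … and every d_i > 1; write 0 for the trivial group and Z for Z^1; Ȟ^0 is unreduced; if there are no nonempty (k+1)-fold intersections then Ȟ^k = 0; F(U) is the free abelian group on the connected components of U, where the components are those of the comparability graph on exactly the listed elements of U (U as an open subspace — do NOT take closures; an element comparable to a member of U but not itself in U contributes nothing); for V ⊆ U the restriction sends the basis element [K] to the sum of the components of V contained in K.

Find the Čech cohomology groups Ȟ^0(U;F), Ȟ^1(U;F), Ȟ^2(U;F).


Ȟ^0 = Z^4, Ȟ^1 = 0, Ȟ^2 = 0

intersection data:
  W12={a,b,f} W13={b,d,f} W14={a,d} W23={b,c,e,f} W24={a,c} W34={c,d}
  W123={b,f} W124={a} W134={d} W234={c}
components per intersection:
  W1: {a} {b,f} {d}
  W2: {a} {b,f} {c,e}
  W3: {b,f} {c,e} {d}
  W4: {a} {c} {d}
  W12: {a} {b,f}
  W13: {b,f} {d}
  W14: {a} {d}
  W23: {b,f} {c,e}
  W24: {a} {c}
  W34: {c} {d}
  W123: {b,f}
  W124: {a}
  W134: {d}
  W234: {c}
C dims 12,12,4; δ0: rk 8, SNF 1^8; δ1: rk 4, SNF 1^4
Ȟ^0 = (12 − 8) − 0 = 4, so Ȟ^0 ≅ Z^4
Ȟ^1 = (12 − 4) − 8 = 0, so Ȟ^1 ≅ 0
Ȟ^2 = (4 − 0) − 4 = 0, so Ȟ^2 ≅ 0


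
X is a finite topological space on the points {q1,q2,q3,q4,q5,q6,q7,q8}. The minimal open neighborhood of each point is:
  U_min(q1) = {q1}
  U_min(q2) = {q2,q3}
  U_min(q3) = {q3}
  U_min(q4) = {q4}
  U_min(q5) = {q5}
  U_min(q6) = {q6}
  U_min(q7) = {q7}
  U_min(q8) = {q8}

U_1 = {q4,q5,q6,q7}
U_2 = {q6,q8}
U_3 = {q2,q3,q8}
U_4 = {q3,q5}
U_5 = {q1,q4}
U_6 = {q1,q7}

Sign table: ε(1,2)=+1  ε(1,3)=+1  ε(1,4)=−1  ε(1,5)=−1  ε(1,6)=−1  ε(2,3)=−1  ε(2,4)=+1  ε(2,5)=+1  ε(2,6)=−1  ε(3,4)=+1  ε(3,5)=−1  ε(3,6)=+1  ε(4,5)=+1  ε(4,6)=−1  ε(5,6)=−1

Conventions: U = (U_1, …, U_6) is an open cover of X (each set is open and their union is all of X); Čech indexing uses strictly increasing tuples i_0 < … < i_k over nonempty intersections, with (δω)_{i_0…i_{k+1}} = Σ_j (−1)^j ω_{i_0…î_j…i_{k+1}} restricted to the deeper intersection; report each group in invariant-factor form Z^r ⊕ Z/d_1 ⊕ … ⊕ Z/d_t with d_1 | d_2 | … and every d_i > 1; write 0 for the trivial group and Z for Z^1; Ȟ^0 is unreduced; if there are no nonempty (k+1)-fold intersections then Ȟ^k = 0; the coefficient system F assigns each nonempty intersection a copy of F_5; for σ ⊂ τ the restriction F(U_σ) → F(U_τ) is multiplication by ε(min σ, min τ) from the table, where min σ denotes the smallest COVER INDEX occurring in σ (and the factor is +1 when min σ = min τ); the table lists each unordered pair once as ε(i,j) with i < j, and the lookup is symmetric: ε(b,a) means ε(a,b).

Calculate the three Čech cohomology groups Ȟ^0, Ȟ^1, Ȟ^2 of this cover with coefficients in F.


nerve simplices:
  U12={q6} U14={q5} U15={q4} U16={q7} U23={q8} U34={q3} U56={q1}
C dims 6,7; δ0: rk_F5 6
degree 0: 6−6−0 = 0 → Ȟ^0 ≅ 0
degree 1: 7−0−6 = 1 → Ȟ^1 ≅ Z/5
degree 2: 0−0−0 = 0 → Ȟ^2 ≅ 0

Ȟ^0(U;F) ≅ 0; Ȟ^1(U;F) ≅ Z/5; Ȟ^2(U;F) ≅ 0


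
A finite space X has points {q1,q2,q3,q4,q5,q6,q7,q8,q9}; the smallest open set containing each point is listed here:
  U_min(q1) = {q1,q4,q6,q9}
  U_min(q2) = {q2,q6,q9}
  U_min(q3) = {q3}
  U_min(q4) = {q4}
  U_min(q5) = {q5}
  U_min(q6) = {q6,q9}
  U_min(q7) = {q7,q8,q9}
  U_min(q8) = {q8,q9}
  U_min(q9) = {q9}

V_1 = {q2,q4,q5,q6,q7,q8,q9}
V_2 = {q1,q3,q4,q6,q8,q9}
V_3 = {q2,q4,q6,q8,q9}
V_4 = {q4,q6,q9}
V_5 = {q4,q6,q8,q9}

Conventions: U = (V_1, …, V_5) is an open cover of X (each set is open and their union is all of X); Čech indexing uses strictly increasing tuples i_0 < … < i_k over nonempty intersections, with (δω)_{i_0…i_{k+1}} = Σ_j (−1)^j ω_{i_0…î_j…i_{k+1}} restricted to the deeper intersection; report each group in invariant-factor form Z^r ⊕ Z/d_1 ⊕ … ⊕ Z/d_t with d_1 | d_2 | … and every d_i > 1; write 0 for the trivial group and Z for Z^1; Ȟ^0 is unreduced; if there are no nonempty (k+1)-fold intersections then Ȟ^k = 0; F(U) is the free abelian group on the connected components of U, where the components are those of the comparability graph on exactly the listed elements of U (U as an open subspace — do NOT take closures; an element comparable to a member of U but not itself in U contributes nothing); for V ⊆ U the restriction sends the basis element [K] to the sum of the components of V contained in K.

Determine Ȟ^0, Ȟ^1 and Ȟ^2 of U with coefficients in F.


nonempty overlaps:
  V12={q4,q6,q8,q9} V13={q2,q4,q6,q8,q9} V14={q4,q6,q9} V15={q4,q6,q8,q9} V23={q4,q6,q8,q9} V24={q4,q6,q9} V25={q4,q6,q8,q9} V34={q4,q6,q9} V35={q4,q6,q8,q9} V45={q4,q6,q9}
  V123={q4,q6,q8,q9} V124={q4,q6,q9} V125={q4,q6,q8,q9} V134={q4,q6,q9} V135={q4,q6,q8,q9} V145={q4,q6,q9} V234={q4,q6,q9} V235={q4,q6,q8,q9} V245={q4,q6,q9} V345={q4,q6,q9}
  V1234={q4,q6,q9} V1235={q4,q6,q8,q9} V1245={q4,q6,q9} V1345={q4,q6,q9} V2345={q4,q6,q9}
  V12345={q4,q6,q9}
components per intersection:
  V1: {q2,q6,q7,q8,q9} {q4} {q5}
  V2: {q1,q4,q6,q8,q9} {q3}
  V3: {q2,q6,q8,q9} {q4}
  V4: {q4} {q6,q9}
  V5: {q4} {q6,q8,q9}
  V12: {q4} {q6,q8,q9}
  V13: {q2,q6,q8,q9} {q4}
  V14: {q4} {q6,q9}
  V15: {q4} {q6,q8,q9}
  V23: {q4} {q6,q8,q9}
  V24: {q4} {q6,q9}
  V25: {q4} {q6,q8,q9}
  V34: {q4} {q6,q9}
  V35: {q4} {q6,q8,q9}
  V45: {q4} {q6,q9}
  V123: {q4} {q6,q8,q9}
  V124: {q4} {q6,q9}
  V125: {q4} {q6,q8,q9}
  V134: {q4} {q6,q9}
  V135: {q4} {q6,q8,q9}
  V145: {q4} {q6,q9}
  V234: {q4} {q6,q9}
  V235: {q4} {q6,q8,q9}
  V245: {q4} {q6,q9}
  V345: {q4} {q6,q9}
  V1234: {q4} {q6,q9}
  V1235: {q4} {q6,q8,q9}
  V1245: {q4} {q6,q9}
  V1345: {q4} {q6,q9}
  V2345: {q4} {q6,q9}
  V12345: {q4} {q6,q9}
C dims 11,20,20,10; δ0: rk 8, SNF 1^8; δ1: rk 12, SNF 1^12; δ2: rk 8, SNF 1^8
degree 0: 11−8−0 = 3 → Ȟ^0 ≅ Z^3
degree 1: 20−12−8 = 0 → Ȟ^1 ≅ 0
degree 2: 20−8−12 = 0 → Ȟ^2 ≅ 0

Ȟ^0 ≅ Z^3,  Ȟ^1 ≅ 0,  Ȟ^2 ≅ 0


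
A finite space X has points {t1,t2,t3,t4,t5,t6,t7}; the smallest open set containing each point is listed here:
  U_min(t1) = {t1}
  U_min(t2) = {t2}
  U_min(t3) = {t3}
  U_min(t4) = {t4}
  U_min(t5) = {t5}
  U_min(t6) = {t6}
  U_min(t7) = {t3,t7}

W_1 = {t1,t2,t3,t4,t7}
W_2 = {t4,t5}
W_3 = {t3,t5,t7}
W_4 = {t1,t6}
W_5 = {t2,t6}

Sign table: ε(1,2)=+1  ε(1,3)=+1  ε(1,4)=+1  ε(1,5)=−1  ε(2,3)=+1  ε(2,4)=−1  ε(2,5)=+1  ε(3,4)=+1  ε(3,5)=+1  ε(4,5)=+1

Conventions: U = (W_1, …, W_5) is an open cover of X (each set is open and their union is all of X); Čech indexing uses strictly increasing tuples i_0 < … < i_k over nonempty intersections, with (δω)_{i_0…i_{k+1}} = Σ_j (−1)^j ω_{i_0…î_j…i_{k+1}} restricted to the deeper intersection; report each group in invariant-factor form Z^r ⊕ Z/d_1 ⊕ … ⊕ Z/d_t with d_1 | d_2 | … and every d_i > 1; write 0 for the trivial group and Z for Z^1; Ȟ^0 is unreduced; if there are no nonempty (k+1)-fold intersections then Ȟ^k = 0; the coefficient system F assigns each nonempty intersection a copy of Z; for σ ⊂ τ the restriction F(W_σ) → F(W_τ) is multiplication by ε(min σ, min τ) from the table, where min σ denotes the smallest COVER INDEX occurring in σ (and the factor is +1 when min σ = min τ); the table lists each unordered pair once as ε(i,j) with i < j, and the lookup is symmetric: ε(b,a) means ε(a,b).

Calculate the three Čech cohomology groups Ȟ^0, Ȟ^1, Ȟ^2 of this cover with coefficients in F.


cover nerve:
  W12={t4} W13={t3,t7} W14={t1} W15={t2} W23={t5} W45={t6}
C dims 5,6; δ0: rk 5, SNF 1^4·2
Ȟ^0: (5−5)−0=0 ⇒ 0
Ȟ^1: (6−0)−5=1 plus torsion [2] ⇒ Z ⊕ Z/2
Ȟ^2: (0−0)−0=0 ⇒ 0

Ȟ^0 ≅ 0, Ȟ^1 ≅ Z ⊕ Z/2, Ȟ^2 ≅ 0


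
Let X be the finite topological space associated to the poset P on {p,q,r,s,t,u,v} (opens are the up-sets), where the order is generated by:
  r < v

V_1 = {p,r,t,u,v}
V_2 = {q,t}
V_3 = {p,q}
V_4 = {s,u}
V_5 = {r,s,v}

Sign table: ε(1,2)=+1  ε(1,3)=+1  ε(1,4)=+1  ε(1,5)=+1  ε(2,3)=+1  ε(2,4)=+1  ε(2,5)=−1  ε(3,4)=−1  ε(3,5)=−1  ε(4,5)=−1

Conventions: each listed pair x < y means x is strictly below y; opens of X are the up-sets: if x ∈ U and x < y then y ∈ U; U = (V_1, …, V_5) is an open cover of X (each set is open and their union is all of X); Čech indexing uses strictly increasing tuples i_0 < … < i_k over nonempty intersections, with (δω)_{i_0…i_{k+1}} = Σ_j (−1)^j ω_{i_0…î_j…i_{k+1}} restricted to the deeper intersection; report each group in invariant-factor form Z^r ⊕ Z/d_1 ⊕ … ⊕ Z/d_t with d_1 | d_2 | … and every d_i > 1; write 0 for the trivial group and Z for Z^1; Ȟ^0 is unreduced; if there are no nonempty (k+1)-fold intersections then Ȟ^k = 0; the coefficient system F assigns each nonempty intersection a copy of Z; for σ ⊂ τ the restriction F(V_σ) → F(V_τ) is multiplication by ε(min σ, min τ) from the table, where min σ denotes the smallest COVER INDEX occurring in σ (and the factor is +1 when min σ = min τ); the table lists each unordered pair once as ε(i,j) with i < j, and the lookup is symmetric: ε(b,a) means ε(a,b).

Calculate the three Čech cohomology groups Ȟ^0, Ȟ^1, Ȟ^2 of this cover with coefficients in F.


Ȟ^0 ≅ 0, Ȟ^1 ≅ Z ⊕ Z/2 and Ȟ^2 ≅ 0

nonempty overlaps:
  V12={t} V13={p} V14={u} V15={r,v} V23={q} V45={s}
C dims 5,6; δ0: rk 5, SNF 1^4·2
degree 0: 5−5−0 = 0 → Ȟ^0 ≅ 0
degree 1: 6−0−5 = 1 plus torsion [2] → Ȟ^1 ≅ Z ⊕ Z/2
degree 2: 0−0−0 = 0 → Ȟ^2 ≅ 0


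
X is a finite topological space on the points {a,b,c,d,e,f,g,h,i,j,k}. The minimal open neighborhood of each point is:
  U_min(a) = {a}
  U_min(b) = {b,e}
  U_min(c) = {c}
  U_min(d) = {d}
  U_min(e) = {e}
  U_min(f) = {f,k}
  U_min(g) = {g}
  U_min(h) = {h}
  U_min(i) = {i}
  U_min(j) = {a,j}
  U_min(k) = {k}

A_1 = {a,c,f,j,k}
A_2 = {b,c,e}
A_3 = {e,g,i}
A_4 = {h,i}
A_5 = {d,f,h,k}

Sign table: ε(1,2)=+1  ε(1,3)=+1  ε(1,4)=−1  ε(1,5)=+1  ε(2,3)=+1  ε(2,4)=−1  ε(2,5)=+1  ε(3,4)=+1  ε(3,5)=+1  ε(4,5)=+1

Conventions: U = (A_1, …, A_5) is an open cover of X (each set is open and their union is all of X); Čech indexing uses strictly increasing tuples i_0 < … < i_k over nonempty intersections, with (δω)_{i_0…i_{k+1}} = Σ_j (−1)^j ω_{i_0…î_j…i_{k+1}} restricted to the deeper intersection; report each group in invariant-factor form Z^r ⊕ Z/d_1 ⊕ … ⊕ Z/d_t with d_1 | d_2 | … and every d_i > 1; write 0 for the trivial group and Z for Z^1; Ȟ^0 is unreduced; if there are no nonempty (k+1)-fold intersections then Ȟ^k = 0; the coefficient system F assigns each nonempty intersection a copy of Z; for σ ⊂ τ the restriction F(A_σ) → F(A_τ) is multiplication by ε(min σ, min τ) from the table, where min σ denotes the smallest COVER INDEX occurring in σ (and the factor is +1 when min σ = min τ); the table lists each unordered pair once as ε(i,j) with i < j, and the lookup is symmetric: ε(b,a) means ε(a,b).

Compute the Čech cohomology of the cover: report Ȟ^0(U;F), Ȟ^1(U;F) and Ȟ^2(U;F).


Ȟ^0 ≅ Z, Ȟ^1 ≅ Z, Ȟ^2 ≅ 0

nonempty intersections:
  A12={c} A15={f,k} A23={e} A34={i} A45={h}
C dims 5,5; δ0: rk 4, SNF 1^4
Ȟ^0: (5−4)−0=1 ⇒ Z
Ȟ^1: (5−0)−4=1 ⇒ Z
Ȟ^2: (0−0)−0=0 ⇒ 0


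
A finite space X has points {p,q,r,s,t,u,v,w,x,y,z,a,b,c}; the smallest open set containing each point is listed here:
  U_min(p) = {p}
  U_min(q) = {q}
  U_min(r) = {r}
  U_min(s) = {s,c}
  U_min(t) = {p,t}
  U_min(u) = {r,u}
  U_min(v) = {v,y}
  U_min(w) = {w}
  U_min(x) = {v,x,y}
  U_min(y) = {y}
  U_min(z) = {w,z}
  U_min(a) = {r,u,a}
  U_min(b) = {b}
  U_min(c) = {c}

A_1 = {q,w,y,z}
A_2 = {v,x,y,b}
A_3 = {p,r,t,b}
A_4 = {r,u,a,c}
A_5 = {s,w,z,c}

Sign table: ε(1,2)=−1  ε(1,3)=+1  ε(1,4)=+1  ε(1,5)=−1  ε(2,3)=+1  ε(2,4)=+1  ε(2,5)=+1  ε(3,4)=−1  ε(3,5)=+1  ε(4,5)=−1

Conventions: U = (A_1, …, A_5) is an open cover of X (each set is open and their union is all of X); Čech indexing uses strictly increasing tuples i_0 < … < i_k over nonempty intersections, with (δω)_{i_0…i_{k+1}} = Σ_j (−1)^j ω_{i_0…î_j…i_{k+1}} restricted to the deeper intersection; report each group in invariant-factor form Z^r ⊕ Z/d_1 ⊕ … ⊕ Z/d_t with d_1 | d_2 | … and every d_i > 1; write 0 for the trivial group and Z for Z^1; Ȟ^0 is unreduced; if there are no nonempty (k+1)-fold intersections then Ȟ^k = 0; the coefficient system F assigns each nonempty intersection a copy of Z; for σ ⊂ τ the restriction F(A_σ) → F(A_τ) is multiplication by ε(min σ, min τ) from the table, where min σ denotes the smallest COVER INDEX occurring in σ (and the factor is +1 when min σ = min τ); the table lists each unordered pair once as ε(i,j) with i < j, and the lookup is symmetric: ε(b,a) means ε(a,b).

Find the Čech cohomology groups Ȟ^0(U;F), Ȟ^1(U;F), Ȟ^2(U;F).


intersection data:
  A12={y} A15={w,z} A23={b} A34={r} A45={c}
C dims 5,5; δ0: rk 4, SNF 1^4
Ȟ^0 = (5 − 4) − 0 = 1, so Ȟ^0 ≅ Z
Ȟ^1 = (5 − 0) − 4 = 1, so Ȟ^1 ≅ Z
Ȟ^2 = (0 − 0) − 0 = 0, so Ȟ^2 ≅ 0

Ȟ^0 ≅ Z; Ȟ^1 ≅ Z; Ȟ^2 ≅ 0


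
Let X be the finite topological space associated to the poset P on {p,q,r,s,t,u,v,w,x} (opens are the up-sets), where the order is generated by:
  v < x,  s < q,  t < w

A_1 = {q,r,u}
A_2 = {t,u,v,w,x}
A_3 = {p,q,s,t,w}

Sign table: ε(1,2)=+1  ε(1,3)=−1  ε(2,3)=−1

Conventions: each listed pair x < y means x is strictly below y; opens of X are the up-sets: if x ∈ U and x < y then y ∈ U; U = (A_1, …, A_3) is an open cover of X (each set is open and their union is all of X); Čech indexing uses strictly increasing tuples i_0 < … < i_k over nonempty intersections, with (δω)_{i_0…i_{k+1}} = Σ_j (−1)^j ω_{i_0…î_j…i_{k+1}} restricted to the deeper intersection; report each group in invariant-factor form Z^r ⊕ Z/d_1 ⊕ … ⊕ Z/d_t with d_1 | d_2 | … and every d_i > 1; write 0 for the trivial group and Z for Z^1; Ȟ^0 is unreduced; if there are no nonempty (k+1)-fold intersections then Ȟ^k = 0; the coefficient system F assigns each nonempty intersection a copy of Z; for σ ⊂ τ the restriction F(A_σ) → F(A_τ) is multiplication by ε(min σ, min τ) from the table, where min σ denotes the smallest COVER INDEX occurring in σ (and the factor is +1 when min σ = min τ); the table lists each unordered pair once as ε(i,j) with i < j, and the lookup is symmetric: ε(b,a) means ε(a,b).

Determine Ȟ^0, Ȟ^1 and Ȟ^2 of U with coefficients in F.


nonempty overlaps:
  A12={u} A13={q} A23={t,w}
C dims 3,3; δ0: rk 2, SNF 1^2
degree 0: 3−2−0 = 1 → Ȟ^0 ≅ Z
degree 1: 3−0−2 = 1 → Ȟ^1 ≅ Z
degree 2: 0−0−0 = 0 → Ȟ^2 ≅ 0

Ȟ^0 = Z, Ȟ^1 = Z, Ȟ^2 = 0


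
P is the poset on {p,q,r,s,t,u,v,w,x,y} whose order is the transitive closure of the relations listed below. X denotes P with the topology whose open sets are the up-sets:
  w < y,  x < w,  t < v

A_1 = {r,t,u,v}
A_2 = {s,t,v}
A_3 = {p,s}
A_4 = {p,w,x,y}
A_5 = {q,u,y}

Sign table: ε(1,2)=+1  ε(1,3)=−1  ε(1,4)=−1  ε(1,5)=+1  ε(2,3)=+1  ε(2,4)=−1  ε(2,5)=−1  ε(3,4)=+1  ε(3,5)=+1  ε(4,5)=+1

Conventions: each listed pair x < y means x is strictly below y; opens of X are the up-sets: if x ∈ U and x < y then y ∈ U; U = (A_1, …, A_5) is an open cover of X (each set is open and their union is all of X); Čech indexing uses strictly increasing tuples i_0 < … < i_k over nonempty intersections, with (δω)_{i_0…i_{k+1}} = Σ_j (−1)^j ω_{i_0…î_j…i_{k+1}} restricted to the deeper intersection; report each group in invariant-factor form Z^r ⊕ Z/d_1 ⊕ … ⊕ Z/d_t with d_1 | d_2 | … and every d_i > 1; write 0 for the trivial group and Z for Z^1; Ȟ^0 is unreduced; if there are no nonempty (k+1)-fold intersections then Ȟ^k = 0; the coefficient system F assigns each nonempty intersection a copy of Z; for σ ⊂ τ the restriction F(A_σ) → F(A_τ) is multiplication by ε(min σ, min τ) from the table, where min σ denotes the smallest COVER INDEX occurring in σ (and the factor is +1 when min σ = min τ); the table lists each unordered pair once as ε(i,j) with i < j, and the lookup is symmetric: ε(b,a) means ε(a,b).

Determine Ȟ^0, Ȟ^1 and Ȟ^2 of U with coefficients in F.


Ȟ^0 ≅ Z, Ȟ^1 ≅ Z and Ȟ^2 ≅ 0

nerve simplices:
  A12={t,v} A15={u} A23={s} A34={p} A45={y}
C dims 5,5; δ0: rk 4, SNF 1^4
degree 0: 5−4−0 = 1 → Ȟ^0 ≅ Z
degree 1: 5−0−4 = 1 → Ȟ^1 ≅ Z
degree 2: 0−0−0 = 0 → Ȟ^2 ≅ 0


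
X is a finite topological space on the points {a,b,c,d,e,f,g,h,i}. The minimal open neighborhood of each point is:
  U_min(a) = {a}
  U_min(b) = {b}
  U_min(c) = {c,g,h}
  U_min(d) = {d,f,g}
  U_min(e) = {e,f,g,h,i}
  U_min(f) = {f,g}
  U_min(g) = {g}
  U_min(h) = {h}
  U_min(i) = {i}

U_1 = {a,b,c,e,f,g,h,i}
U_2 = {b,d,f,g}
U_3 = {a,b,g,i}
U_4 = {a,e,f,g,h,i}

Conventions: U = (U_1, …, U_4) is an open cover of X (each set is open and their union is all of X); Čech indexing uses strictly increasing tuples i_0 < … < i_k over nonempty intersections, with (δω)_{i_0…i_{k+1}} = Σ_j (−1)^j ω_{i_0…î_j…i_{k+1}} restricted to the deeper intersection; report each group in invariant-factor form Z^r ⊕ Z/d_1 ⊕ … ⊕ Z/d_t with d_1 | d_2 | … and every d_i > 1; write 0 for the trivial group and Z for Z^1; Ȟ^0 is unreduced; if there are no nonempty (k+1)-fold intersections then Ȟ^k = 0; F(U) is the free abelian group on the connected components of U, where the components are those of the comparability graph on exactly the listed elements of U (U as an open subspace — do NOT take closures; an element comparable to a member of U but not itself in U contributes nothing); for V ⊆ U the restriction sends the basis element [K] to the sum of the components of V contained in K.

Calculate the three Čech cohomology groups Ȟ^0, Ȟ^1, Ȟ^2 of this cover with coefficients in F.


intersection data:
  U12={b,f,g} U13={a,b,g,i} U14={a,e,f,g,h,i} U23={b,g} U24={f,g} U34={a,g,i}
  U123={b,g} U124={f,g} U134={a,g,i} U234={g}
  U1234={g}
components per intersection:
  U1: {a} {b} {c,e,f,g,h,i}
  U2: {b} {d,f,g}
  U3: {a} {b} {g} {i}
  U4: {a} {e,f,g,h,i}
  U12: {b} {f,g}
  U13: {a} {b} {g} {i}
  U14: {a} {e,f,g,h,i}
  U23: {b} {g}
  U24: {f,g}
  U34: {a} {g} {i}
  U123: {b} {g}
  U124: {f,g}
  U134: {a} {g} {i}
  U234: {g}
  U1234: {g}
C dims 11,14,7,1; δ0: rk 8, SNF 1^8; δ1: rk 6, SNF 1^6; δ2: rk 1, SNF 1^1
Ȟ^0 = (11 − 8) − 0 = 3, so Ȟ^0 ≅ Z^3
Ȟ^1 = (14 − 6) − 8 = 0, so Ȟ^1 ≅ 0
Ȟ^2 = (7 − 1) − 6 = 0, so Ȟ^2 ≅ 0

Ȟ^0 ≅ Z^3, Ȟ^1 ≅ 0 and Ȟ^2 ≅ 0


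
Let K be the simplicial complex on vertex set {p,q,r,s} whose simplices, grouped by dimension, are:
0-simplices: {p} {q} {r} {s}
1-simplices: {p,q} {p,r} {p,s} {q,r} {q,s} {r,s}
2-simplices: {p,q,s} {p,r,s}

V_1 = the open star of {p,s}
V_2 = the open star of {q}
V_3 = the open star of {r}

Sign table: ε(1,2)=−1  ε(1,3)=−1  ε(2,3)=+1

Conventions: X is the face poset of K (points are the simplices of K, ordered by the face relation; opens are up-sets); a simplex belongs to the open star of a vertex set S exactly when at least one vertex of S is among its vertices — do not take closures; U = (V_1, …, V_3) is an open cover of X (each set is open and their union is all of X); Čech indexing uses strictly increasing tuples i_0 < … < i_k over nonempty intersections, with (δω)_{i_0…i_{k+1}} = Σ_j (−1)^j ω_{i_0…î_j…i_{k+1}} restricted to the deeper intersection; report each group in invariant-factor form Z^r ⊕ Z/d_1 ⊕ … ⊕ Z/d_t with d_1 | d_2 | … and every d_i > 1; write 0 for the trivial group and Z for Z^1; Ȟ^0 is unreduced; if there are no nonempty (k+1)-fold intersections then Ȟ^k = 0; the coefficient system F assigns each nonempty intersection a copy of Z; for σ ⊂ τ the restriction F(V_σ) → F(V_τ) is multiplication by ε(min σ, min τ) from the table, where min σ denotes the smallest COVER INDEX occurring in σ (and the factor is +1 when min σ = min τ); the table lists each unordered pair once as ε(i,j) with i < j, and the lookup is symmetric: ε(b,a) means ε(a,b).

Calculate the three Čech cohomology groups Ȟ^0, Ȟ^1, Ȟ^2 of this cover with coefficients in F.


Ȟ^0 = Z; Ȟ^1 = Z; Ȟ^2 = 0

cover nerve:
  V1={{p},{s},{p,q},{p,r},{p,s},{q,s},{r,s},{p,q,s},{p,r,s}} V2={{q},{p,q},{q,r},{q,s},{p,q,s}} V3={{r},{p,r},{q,r},{r,s},{p,r,s}}
  V12={{p,q},{q,s},{p,q,s}} V13={{p,r},{r,s},{p,r,s}} V23={{q,r}}
C dims 3,3; δ0: rk 2, SNF 1^2
Ȟ^0: (3−2)−0=1 ⇒ Z
Ȟ^1: (3−0)−2=1 ⇒ Z
Ȟ^2: (0−0)−0=0 ⇒ 0


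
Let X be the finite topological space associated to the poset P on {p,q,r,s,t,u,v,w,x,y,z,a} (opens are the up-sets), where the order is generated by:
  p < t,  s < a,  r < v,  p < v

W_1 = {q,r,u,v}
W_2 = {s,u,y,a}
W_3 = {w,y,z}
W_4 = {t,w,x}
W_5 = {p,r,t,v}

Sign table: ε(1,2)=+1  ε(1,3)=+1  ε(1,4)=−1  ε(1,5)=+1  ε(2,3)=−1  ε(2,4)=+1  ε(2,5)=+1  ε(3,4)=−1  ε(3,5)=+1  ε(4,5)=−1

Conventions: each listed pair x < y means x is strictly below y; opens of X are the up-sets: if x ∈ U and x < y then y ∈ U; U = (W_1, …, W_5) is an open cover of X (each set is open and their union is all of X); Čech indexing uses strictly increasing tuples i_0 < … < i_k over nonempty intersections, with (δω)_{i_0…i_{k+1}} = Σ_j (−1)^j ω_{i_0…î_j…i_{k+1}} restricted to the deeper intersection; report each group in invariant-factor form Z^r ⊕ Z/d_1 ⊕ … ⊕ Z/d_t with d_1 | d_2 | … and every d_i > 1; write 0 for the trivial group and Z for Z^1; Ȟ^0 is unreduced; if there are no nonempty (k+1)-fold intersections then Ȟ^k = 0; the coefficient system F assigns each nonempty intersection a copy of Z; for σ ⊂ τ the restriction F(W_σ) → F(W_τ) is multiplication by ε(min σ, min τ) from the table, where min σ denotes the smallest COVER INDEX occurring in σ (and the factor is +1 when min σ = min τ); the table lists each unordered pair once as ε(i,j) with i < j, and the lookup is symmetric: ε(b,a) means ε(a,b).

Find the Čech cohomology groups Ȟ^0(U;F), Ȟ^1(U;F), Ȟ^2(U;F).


Ȟ^0 = 0; Ȟ^1 = Z/2; Ȟ^2 = 0

nerve of the cover:
  W12={u} W15={r,v} W23={y} W34={w} W45={t}
C dims 5,5; δ0: rk 5, SNF 1^4·2
Ȟ^0 = (5 − 5) − 0 = 0, so Ȟ^0 ≅ 0
Ȟ^1 = (5 − 0) − 5 = 0 plus torsion [2], so Ȟ^1 ≅ Z/2
Ȟ^2 = (0 − 0) − 0 = 0, so Ȟ^2 ≅ 0


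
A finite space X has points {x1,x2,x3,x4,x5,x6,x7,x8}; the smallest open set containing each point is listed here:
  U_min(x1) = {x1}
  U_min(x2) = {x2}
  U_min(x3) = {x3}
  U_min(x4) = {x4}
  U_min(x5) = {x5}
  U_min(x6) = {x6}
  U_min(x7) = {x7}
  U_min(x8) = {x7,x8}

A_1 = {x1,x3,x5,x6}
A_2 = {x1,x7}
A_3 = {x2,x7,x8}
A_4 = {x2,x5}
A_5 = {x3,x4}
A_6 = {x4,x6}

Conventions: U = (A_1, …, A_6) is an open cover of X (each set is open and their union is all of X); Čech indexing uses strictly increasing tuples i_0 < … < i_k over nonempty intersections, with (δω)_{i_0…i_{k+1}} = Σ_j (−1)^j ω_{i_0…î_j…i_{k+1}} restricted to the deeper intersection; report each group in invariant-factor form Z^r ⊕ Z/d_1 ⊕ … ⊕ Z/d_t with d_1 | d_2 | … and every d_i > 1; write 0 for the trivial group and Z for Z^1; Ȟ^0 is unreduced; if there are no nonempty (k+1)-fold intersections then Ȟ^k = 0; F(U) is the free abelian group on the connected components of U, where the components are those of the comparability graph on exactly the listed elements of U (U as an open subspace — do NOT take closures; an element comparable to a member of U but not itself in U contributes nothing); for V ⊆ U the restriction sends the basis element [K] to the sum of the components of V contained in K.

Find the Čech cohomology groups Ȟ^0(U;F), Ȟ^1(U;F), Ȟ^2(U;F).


Ȟ^0 = Z^7; Ȟ^1 = 0; Ȟ^2 = 0

nerve simplices:
  A12={x1} A14={x5} A15={x3} A16={x6} A23={x7} A34={x2} A56={x4}
components per intersection:
  A1: {x1} {x3} {x5} {x6}
  A2: {x1} {x7}
  A3: {x2} {x7,x8}
  A4: {x2} {x5}
  A5: {x3} {x4}
  A6: {x4} {x6}
  A12: {x1}
  A14: {x5}
  A15: {x3}
  A16: {x6}
  A23: {x7}
  A34: {x2}
  A56: {x4}
C dims 14,7; δ0: rk 7, SNF 1^7
degree 0: 14−7−0 = 7 → Ȟ^0 ≅ Z^7
degree 1: 7−0−7 = 0 → Ȟ^1 ≅ 0
degree 2: 0−0−0 = 0 → Ȟ^2 ≅ 0


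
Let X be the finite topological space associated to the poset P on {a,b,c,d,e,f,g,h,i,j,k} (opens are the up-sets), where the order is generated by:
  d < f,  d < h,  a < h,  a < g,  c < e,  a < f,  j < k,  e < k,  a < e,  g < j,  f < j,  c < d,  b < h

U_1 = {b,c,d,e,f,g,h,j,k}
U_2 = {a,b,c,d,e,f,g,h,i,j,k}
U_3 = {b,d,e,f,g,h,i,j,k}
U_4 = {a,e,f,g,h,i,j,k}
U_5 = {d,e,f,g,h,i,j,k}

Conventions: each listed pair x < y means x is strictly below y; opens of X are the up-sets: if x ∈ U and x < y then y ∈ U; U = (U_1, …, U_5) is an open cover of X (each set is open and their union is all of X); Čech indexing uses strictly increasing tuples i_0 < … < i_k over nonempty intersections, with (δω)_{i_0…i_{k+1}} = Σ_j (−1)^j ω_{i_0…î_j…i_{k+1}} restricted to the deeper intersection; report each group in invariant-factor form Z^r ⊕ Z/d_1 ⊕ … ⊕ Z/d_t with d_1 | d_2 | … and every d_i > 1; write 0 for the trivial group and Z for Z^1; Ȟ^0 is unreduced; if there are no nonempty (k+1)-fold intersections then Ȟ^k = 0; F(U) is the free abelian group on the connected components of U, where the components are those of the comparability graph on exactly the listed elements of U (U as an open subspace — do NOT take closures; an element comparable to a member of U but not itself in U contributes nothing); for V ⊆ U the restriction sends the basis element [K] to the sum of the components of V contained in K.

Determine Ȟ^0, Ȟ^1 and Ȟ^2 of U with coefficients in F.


Ȟ^0 ≅ Z^2, Ȟ^1 ≅ 0, Ȟ^2 ≅ 0

nerve of the cover:
  U12={b,c,d,e,f,g,h,j,k} U13={b,d,e,f,g,h,j,k} U14={e,f,g,h,j,k} U15={d,e,f,g,h,j,k} U23={b,d,e,f,g,h,i,j,k} U24={a,e,f,g,h,i,j,k} U25={d,e,f,g,h,i,j,k} U34={e,f,g,h,i,j,k} U35={d,e,f,g,h,i,j,k} U45={e,f,g,h,i,j,k}
  U123={b,d,e,f,g,h,j,k} U124={e,f,g,h,j,k} U125={d,e,f,g,h,j,k} U134={e,f,g,h,j,k} U135={d,e,f,g,h,j,k} U145={e,f,g,h,j,k} U234={e,f,g,h,i,j,k} U235={d,e,f,g,h,i,j,k} U245={e,f,g,h,i,j,k} U345={e,f,g,h,i,j,k}
  U1234={e,f,g,h,j,k} U1235={d,e,f,g,h,j,k} U1245={e,f,g,h,j,k} U1345={e,f,g,h,j,k} U2345={e,f,g,h,i,j,k}
  U12345={e,f,g,h,j,k}
components per intersection:
  U1: {b,c,d,e,f,g,h,j,k}
  U2: {a,b,c,d,e,f,g,h,j,k} {i}
  U3: {b,d,e,f,g,h,j,k} {i}
  U4: {a,e,f,g,h,j,k} {i}
  U5: {d,e,f,g,h,j,k} {i}
  U12: {b,c,d,e,f,g,h,j,k}
  U13: {b,d,e,f,g,h,j,k}
  U14: {e,f,g,j,k} {h}
  U15: {d,e,f,g,h,j,k}
  U23: {b,d,e,f,g,h,j,k} {i}
  U24: {a,e,f,g,h,j,k} {i}
  U25: {d,e,f,g,h,j,k} {i}
  U34: {e,f,g,j,k} {h} {i}
  U35: {d,e,f,g,h,j,k} {i}
  U45: {e,f,g,j,k} {h} {i}
  U123: {b,d,e,f,g,h,j,k}
  U124: {e,f,g,j,k} {h}
  U125: {d,e,f,g,h,j,k}
  U134: {e,f,g,j,k} {h}
  U135: {d,e,f,g,h,j,k}
  U145: {e,f,g,j,k} {h}
  U234: {e,f,g,j,k} {h} {i}
  U235: {d,e,f,g,h,j,k} {i}
  U245: {e,f,g,j,k} {h} {i}
  U345: {e,f,g,j,k} {h} {i}
  U1234: {e,f,g,j,k} {h}
  U1235: {d,e,f,g,h,j,k}
  U1245: {e,f,g,j,k} {h}
  U1345: {e,f,g,j,k} {h}
  U2345: {e,f,g,j,k} {h} {i}
  U12345: {e,f,g,j,k} {h}
C dims 9,19,20,10; δ0: rk 7, SNF 1^7; δ1: rk 12, SNF 1^12; δ2: rk 8, SNF 1^8
Ȟ^0 = (9 − 7) − 0 = 2, so Ȟ^0 ≅ Z^2
Ȟ^1 = (19 − 12) − 7 = 0, so Ȟ^1 ≅ 0
Ȟ^2 = (20 − 8) − 12 = 0, so Ȟ^2 ≅ 0


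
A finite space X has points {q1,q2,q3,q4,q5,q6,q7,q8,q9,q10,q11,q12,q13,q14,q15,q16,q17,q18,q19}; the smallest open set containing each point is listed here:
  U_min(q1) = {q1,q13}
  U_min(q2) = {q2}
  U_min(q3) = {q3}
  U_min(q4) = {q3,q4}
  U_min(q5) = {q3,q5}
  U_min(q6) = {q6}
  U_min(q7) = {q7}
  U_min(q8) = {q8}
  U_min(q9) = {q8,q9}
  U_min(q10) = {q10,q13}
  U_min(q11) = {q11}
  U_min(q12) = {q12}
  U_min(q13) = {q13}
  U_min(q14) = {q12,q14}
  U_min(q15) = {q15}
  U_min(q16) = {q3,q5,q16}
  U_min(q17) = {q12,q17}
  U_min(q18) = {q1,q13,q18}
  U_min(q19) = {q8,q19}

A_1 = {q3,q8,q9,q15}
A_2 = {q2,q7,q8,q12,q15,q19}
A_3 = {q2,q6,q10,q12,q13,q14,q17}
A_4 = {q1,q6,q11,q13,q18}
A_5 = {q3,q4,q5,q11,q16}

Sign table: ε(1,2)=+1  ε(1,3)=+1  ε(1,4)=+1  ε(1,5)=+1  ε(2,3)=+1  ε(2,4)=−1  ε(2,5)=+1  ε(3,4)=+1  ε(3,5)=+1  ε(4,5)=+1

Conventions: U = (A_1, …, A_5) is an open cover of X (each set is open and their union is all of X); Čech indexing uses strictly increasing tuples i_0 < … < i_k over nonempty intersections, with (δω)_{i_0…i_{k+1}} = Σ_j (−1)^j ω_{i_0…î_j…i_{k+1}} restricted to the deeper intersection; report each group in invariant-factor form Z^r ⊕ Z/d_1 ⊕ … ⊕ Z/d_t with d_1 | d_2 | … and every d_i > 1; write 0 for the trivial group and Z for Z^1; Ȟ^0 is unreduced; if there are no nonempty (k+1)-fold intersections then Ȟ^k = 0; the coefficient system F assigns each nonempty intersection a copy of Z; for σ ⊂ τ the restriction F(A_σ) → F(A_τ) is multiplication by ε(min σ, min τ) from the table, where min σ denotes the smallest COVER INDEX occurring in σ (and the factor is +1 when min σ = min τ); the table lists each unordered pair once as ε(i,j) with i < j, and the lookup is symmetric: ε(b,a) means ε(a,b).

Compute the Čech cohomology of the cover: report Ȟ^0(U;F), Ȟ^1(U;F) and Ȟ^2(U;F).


nonempty overlaps:
  A12={q8,q15} A15={q3} A23={q2,q12} A34={q6,q13} A45={q11}
C dims 5,5; δ0: rk 4, SNF 1^4
degree 0: 5−4−0 = 1 → Ȟ^0 ≅ Z
degree 1: 5−0−4 = 1 → Ȟ^1 ≅ Z
degree 2: 0−0−0 = 0 → Ȟ^2 ≅ 0

Ȟ^0 = Z,  Ȟ^1 = Z,  Ȟ^2 = 0


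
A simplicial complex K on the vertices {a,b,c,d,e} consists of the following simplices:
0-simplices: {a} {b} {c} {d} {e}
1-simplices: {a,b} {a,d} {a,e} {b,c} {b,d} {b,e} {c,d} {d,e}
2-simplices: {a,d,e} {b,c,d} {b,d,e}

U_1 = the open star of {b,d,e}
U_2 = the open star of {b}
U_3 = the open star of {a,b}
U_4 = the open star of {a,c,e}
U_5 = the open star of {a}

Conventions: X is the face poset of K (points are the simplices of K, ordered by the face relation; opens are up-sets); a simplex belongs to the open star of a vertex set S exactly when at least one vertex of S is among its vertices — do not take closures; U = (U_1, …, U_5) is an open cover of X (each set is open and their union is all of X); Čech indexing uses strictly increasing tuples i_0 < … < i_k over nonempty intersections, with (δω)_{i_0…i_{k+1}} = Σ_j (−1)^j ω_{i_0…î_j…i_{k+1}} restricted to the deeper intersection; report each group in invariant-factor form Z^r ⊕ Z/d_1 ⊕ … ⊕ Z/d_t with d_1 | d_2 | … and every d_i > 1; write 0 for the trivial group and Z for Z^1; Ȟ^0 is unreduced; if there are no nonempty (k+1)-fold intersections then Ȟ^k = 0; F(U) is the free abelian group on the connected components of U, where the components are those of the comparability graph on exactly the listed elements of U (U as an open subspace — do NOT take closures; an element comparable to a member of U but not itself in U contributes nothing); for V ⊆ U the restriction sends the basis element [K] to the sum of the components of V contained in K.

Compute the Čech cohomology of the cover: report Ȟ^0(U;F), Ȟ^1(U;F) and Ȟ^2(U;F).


nonempty overlaps:
  U1={{b},{d},{e},{a,b},{a,d},{a,e},{b,c},{b,d},{b,e},{c,d},{d,e},{a,d,e},{b,c,d},{b,d,e}} U2={{b},{a,b},{b,c},{b,d},{b,e},{b,c,d},{b,d,e}} U3={{a},{b},{a,b},{a,d},{a,e},{b,c},{b,d},{b,e},{a,d,e},{b,c,d},{b,d,e}} U4={{a},{c},{e},{a,b},{a,d},{a,e},{b,c},{b,e},{c,d},{d,e},{a,d,e},{b,c,d},{b,d,e}} U5={{a},{a,b},{a,d},{a,e},{a,d,e}}
  U12={{b},{a,b},{b,c},{b,d},{b,e},{b,c,d},{b,d,e}} U13={{b},{a,b},{a,d},{a,e},{b,c},{b,d},{b,e},{a,d,e},{b,c,d},{b,d,e}} U14={{e},{a,b},{a,d},{a,e},{b,c},{b,e},{c,d},{d,e},{a,d,e},{b,c,d},{b,d,e}} U15={{a,b},{a,d},{a,e},{a,d,e}} U23={{b},{a,b},{b,c},{b,d},{b,e},{b,c,d},{b,d,e}} U24={{a,b},{b,c},{b,e},{b,c,d},{b,d,e}} U25={{a,b}} U34={{a},{a,b},{a,d},{a,e},{b,c},{b,e},{a,d,e},{b,c,d},{b,d,e}} U35={{a},{a,b},{a,d},{a,e},{a,d,e}} U45={{a},{a,b},{a,d},{a,e},{a,d,e}}
  U123={{b},{a,b},{b,c},{b,d},{b,e},{b,c,d},{b,d,e}} U124={{a,b},{b,c},{b,e},{b,c,d},{b,d,e}} U125={{a,b}} U134={{a,b},{a,d},{a,e},{b,c},{b,e},{a,d,e},{b,c,d},{b,d,e}} U135={{a,b},{a,d},{a,e},{a,d,e}} U145={{a,b},{a,d},{a,e},{a,d,e}} U234={{a,b},{b,c},{b,e},{b,c,d},{b,d,e}} U235={{a,b}} U245={{a,b}} U345={{a},{a,b},{a,d},{a,e},{a,d,e}}
  U1234={{a,b},{b,c},{b,e},{b,c,d},{b,d,e}} U1235={{a,b}} U1245={{a,b}} U1345={{a,b},{a,d},{a,e},{a,d,e}} U2345={{a,b}}
  U12345={{a,b}}
components per intersection:
  U1: {{b},{d},{e},{a,b},{a,d},{a,e},{b,c},{b,d},{b,e},{c,d},{d,e},{a,d,e},{b,c,d},{b,d,e}}
  U2: {{b},{a,b},{b,c},{b,d},{b,e},{b,c,d},{b,d,e}}
  U3: {{a},{b},{a,b},{a,d},{a,e},{b,c},{b,d},{b,e},{a,d,e},{b,c,d},{b,d,e}}
  U4: {{a},{e},{a,b},{a,d},{a,e},{b,e},{d,e},{a,d,e},{b,d,e}} {{c},{b,c},{c,d},{b,c,d}}
  U5: {{a},{a,b},{a,d},{a,e},{a,d,e}}
  U12: {{b},{a,b},{b,c},{b,d},{b,e},{b,c,d},{b,d,e}}
  U13: {{b},{a,b},{b,c},{b,d},{b,e},{b,c,d},{b,d,e}} {{a,d},{a,e},{a,d,e}}
  U14: {{e},{a,d},{a,e},{b,e},{d,e},{a,d,e},{b,d,e}} {{a,b}} {{b,c},{c,d},{b,c,d}}
  U15: {{a,b}} {{a,d},{a,e},{a,d,e}}
  U23: {{b},{a,b},{b,c},{b,d},{b,e},{b,c,d},{b,d,e}}
  U24: {{a,b}} {{b,c},{b,c,d}} {{b,e},{b,d,e}}
  U25: {{a,b}}
  U34: {{a},{a,b},{a,d},{a,e},{a,d,e}} {{b,c},{b,c,d}} {{b,e},{b,d,e}}
  U35: {{a},{a,b},{a,d},{a,e},{a,d,e}}
  U45: {{a},{a,b},{a,d},{a,e},{a,d,e}}
  U123: {{b},{a,b},{b,c},{b,d},{b,e},{b,c,d},{b,d,e}}
  U124: {{a,b}} {{b,c},{b,c,d}} {{b,e},{b,d,e}}
  U125: {{a,b}}
  U134: {{a,b}} {{a,d},{a,e},{a,d,e}} {{b,c},{b,c,d}} {{b,e},{b,d,e}}
  U135: {{a,b}} {{a,d},{a,e},{a,d,e}}
  U145: {{a,b}} {{a,d},{a,e},{a,d,e}}
  U234: {{a,b}} {{b,c},{b,c,d}} {{b,e},{b,d,e}}
  U235: {{a,b}}
  U245: {{a,b}}
  U345: {{a},{a,b},{a,d},{a,e},{a,d,e}}
  U1234: {{a,b}} {{b,c},{b,c,d}} {{b,e},{b,d,e}}
  U1235: {{a,b}}
  U1245: {{a,b}}
  U1345: {{a,b}} {{a,d},{a,e},{a,d,e}}
  U2345: {{a,b}}
  U12345: {{a,b}}
C dims 6,18,19,8; δ0: rk 5, SNF 1^5; δ1: rk 12, SNF 1^12; δ2: rk 7, SNF 1^7
degree 0: 6−5−0 = 1 → Ȟ^0 ≅ Z
degree 1: 18−12−5 = 1 → Ȟ^1 ≅ Z
degree 2: 19−7−12 = 0 → Ȟ^2 ≅ 0

Ȟ^0 ≅ Z; Ȟ^1 ≅ Z; Ȟ^2 ≅ 0


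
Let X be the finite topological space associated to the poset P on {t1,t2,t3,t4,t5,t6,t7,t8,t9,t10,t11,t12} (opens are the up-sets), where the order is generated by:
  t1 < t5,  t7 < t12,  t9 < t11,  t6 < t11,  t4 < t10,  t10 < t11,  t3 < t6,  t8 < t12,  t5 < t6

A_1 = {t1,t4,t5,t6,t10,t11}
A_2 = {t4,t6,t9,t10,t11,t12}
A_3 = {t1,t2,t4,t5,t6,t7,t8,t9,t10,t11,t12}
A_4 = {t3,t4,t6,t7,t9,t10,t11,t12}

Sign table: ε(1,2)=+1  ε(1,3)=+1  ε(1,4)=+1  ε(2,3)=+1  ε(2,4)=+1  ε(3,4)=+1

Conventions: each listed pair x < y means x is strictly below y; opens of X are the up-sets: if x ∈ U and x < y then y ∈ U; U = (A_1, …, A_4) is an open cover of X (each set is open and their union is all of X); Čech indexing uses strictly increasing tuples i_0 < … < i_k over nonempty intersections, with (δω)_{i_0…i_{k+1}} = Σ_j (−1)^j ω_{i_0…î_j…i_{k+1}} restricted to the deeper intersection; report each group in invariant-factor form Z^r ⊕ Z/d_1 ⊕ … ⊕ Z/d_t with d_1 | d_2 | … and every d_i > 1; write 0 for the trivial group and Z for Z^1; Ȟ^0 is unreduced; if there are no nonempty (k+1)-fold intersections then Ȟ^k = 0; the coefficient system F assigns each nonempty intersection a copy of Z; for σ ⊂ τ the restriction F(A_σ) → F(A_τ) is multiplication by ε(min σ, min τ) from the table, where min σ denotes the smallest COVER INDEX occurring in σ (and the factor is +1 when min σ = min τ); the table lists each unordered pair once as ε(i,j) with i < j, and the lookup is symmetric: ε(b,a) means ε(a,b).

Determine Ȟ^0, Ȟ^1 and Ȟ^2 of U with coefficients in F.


nonempty intersections:
  A12={t4,t6,t10,t11} A13={t1,t4,t5,t6,t10,t11} A14={t4,t6,t10,t11} A23={t4,t6,t9,t10,t11,t12} A24={t4,t6,t9,t10,t11,t12} A34={t4,t6,t7,t9,t10,t11,t12}
  A123={t4,t6,t10,t11} A124={t4,t6,t10,t11} A134={t4,t6,t10,t11} A234={t4,t6,t9,t10,t11,t12}
  A1234={t4,t6,t10,t11}
C dims 4,6,4,1; δ0: rk 3, SNF 1^3; δ1: rk 3, SNF 1^3; δ2: rk 1, SNF 1^1
Ȟ^0: (4−3)−0=1 ⇒ Z
Ȟ^1: (6−3)−3=0 ⇒ 0
Ȟ^2: (4−1)−3=0 ⇒ 0

Ȟ^0 ≅ Z, Ȟ^1 ≅ 0, Ȟ^2 ≅ 0


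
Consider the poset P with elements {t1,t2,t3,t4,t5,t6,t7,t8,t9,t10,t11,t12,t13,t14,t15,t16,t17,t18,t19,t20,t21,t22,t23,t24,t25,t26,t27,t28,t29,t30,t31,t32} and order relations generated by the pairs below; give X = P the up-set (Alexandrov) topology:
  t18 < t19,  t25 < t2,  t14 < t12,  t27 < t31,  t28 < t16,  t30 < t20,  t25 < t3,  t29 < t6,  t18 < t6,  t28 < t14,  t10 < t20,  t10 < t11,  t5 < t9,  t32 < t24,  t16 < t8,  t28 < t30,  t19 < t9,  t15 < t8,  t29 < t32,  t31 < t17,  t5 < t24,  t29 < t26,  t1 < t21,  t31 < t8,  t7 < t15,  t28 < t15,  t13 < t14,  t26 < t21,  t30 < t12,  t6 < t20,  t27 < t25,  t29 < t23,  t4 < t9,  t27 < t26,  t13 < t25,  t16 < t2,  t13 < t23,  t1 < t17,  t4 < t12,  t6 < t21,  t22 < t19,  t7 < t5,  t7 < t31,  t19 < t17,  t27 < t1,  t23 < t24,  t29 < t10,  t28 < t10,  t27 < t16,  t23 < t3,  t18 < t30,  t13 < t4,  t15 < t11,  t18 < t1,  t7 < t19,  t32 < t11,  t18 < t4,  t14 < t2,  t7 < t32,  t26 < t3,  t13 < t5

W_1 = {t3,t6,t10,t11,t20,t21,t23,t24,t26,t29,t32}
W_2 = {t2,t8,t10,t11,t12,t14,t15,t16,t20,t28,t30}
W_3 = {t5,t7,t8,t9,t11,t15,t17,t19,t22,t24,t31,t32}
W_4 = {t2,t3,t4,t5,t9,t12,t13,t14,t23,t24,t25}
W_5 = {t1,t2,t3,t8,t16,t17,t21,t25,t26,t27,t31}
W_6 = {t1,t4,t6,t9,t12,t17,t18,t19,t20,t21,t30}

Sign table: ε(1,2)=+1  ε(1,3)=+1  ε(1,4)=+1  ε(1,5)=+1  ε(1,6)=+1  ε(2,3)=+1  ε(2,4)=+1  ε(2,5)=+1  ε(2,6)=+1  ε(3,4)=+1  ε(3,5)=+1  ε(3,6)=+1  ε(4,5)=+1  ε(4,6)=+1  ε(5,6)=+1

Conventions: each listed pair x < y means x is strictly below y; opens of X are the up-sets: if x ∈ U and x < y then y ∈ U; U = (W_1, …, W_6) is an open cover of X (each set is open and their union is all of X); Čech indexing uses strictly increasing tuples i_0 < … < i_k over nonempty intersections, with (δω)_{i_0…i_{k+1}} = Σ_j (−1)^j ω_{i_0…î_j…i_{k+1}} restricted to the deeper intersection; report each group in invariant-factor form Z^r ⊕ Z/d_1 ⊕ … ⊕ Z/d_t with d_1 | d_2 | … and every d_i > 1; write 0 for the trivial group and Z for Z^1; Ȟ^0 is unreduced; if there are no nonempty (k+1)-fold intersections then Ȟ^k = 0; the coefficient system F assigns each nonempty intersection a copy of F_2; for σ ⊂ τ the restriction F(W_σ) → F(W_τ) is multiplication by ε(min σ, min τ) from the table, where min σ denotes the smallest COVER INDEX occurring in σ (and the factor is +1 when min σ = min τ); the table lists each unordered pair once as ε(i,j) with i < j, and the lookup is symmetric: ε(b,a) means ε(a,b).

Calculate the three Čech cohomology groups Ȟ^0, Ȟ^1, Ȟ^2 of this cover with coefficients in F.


nonempty intersections:
  W12={t10,t11,t20} W13={t11,t24,t32} W14={t3,t23,t24} W15={t3,t21,t26} W16={t6,t20,t21} W23={t8,t11,t15} W24={t2,t12,t14} W25={t2,t8,t16} W26={t12,t20,t30} W34={t5,t9,t24} W35={t8,t17,t31} W36={t9,t17,t19} W45={t2,t3,t25} W46={t4,t9,t12} W56={t1,t17,t21}
  W123={t11} W126={t20} W134={t24} W145={t3} W156={t21} W235={t8} W245={t2} W246={t12} W346={t9} W356={t17}
C dims 6,15,10; δ0: rk_F2 5; δ1: rk_F2 9
Ȟ^0: (6−5)−0=1 ⇒ Z/2
Ȟ^1: (15−9)−5=1 ⇒ Z/2
Ȟ^2: (10−0)−9=1 ⇒ Z/2

Ȟ^0 = Z/2,  Ȟ^1 = Z/2,  Ȟ^2 = Z/2
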